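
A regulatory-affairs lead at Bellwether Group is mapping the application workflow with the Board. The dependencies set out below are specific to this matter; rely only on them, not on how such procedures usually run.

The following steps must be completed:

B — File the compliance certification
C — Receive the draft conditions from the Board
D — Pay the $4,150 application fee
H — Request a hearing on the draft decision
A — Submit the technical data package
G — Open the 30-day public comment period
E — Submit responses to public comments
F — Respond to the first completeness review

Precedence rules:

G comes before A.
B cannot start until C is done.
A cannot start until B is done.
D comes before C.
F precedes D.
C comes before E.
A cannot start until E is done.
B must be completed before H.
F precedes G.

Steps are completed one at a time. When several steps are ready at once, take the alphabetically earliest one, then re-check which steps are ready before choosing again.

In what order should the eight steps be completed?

F D C B E G A H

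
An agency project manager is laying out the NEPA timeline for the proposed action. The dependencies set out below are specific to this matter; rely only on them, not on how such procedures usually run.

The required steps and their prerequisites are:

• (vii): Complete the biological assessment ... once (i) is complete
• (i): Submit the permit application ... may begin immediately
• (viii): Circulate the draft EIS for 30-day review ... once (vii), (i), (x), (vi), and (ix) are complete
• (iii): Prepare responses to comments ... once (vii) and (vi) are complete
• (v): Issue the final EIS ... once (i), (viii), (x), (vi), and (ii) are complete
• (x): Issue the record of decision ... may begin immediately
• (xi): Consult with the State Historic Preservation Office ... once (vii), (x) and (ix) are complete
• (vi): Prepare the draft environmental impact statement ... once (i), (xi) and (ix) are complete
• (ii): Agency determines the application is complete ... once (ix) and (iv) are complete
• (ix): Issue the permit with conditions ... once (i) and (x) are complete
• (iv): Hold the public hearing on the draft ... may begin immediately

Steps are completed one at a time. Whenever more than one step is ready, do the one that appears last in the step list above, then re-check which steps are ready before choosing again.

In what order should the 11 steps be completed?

(iv), (x), (i), (ix), (ii), (vii), (xi), (vi), (iii), (viii), (v)

(iv), (x) and (i) have no prerequisites; (iv) is listed later, so (iv) is first.
Now (x) and (i) have their prerequisites met. (x) is listed later, so (x) next.
(i) is the only step now ready → (i).
(ix) and (vii) are both available; (ix) is listed later → (ix).
Now (ii) and (vii) have their prerequisites met. (ii) is listed later, so (ii) next.
Next only (vii) has its prerequisites met → (vii).
(xi) is the only step now ready → (xi).
(vi) is the only step now ready → (vi).
(iii) and (viii) are both available; (iii) is listed later → (iii).
(viii) needed (ix), (vi), (x), (i) and (vii), now all done → (viii).
(v) needed (ii), (vi), (x), (viii) and (i), now all done → (v).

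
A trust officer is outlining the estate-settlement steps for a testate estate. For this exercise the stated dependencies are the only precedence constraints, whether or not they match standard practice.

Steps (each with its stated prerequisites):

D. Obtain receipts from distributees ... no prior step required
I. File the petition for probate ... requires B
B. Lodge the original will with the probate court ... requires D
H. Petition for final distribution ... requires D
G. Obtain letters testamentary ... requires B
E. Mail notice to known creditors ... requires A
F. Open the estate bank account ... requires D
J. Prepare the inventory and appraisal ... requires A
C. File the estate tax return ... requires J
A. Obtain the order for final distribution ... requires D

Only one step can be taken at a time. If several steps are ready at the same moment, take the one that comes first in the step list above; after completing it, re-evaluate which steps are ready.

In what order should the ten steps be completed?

D, B, I, H, G, F, A, E, J, C

D is the only step with nothing outstanding, so it goes first.
Ready: B, H, F and A. B is listed earlier → B.
I and G now also ready, so the ready set is {I, H, G, F, A}; I is listed earlier → I.
Now H, G, F and A have their prerequisites met. H is listed earlier, so H next.
Now G, F and A have their prerequisites met. G is listed earlier, so G next.
Ready: F and A. F is listed earlier → F.
Next only A has its prerequisites met → A.
E and J are both available; E is listed earlier → E.
That leaves J as the only ready step → J.
That leaves C as the only ready step → C.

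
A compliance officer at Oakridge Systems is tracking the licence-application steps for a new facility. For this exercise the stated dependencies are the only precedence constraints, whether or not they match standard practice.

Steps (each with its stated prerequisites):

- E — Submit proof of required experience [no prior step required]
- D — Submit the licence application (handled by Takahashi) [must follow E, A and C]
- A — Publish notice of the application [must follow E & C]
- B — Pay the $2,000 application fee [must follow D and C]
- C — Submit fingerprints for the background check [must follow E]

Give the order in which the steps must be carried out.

E C A D B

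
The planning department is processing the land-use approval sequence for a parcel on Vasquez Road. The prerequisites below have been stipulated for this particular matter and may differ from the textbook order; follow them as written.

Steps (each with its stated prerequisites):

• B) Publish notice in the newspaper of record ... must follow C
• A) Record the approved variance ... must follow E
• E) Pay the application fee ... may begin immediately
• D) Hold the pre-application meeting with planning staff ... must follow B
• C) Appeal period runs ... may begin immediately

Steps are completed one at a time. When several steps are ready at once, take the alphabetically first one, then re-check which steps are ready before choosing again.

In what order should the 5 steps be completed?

C → B → D → E → A

Nothing is required for C and E. C has the earlier label → C first.
Now B and E have their prerequisites met. B has the earlier label, so B next.
D and E are both available; D has the earlier label → D.
Next only E has its prerequisites met → E.
That leaves A as the only ready step → A.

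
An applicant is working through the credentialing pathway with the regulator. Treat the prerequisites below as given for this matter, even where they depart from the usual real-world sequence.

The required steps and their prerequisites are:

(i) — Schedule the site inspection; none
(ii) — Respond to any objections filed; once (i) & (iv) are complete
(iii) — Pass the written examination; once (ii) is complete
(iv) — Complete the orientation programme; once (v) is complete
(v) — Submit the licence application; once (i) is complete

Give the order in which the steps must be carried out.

(i) has no prerequisites → (i) first.
That leaves (v) as the only ready step → (v).
(iv) needed (v), now all done → (iv).
(ii) is the only step now ready → (ii).
Next only (iii) has its prerequisites met → (iii).

(i), (v), (iv), (ii), (iii)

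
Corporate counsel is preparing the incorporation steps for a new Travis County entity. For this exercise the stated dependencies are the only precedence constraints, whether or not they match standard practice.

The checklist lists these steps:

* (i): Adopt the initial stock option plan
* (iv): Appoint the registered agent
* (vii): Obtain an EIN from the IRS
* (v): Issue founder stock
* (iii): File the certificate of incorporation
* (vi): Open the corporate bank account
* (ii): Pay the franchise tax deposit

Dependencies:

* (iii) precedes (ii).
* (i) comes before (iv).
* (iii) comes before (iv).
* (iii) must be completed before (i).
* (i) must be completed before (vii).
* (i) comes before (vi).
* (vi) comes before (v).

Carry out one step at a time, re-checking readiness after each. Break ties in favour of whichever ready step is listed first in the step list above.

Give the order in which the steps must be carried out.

(iii) has no prerequisites → (iii) first.
(i) and (ii) are both available; (i) is listed earlier → (i).
Ready: (iv), (vii), (vi) and (ii). (iv) is listed earlier → (iv).
Now (vii), (vi) and (ii) have their prerequisites met. (vii) is listed earlier, so (vii) next.
Ready: (vi) and (ii). (vi) is listed earlier → (vi).
Ready: (v) and (ii). (v) is listed earlier → (v).
Next only (ii) has its prerequisites met → (ii).

(iii) (i) (iv) (vii) (vi) (v) (ii)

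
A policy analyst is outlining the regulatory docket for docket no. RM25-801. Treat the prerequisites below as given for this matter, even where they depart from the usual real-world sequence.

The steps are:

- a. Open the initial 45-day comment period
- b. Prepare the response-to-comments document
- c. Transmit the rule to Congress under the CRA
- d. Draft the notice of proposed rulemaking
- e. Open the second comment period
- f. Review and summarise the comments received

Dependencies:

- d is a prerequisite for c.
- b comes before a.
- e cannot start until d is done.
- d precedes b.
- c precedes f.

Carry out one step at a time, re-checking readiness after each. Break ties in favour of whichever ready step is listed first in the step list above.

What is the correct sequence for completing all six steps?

d is the only step with nothing outstanding, so it goes first.
Now b, c and e have their prerequisites met. b is listed earlier, so b next.
Now a, c and e have their prerequisites met. a is listed earlier, so a next.
Ready: c and e. c is listed earlier → c.
e and f are both available; e is listed earlier → e.
That leaves f as the only ready step → f.

d → b → a → c → e → f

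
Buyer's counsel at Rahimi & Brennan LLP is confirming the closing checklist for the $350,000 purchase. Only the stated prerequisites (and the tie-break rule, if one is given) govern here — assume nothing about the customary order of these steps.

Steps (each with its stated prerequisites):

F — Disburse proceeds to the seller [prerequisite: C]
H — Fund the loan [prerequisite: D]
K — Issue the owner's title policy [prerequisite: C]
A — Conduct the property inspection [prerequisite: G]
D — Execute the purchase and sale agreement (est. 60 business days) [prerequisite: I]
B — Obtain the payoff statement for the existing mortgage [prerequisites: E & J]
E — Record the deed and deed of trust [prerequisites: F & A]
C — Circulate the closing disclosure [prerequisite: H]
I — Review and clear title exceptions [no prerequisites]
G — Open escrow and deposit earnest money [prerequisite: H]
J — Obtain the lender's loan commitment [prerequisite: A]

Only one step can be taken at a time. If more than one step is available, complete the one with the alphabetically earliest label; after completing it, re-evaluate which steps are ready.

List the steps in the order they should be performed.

Only I has no prerequisites, so it is first.
D is the only step now ready → D.
That leaves H as the only ready step → H.
Ready: C and G. C has the earlier label → C.
F and K now also ready, so the ready set is {F, G, K}; F has the earlier label → F.
Ready: G and K. G has the earlier label → G.
A and K are both available; A has the earlier label → A.
Now E, J and K have their prerequisites met. E has the earlier label, so E next.
Ready: J and K. J has the earlier label → J.
B now also ready, so the ready set is {B, K}; B has the earlier label → B.
That leaves K as the only ready step → K.

I, D, H, C, F, G, A, E, J, B, K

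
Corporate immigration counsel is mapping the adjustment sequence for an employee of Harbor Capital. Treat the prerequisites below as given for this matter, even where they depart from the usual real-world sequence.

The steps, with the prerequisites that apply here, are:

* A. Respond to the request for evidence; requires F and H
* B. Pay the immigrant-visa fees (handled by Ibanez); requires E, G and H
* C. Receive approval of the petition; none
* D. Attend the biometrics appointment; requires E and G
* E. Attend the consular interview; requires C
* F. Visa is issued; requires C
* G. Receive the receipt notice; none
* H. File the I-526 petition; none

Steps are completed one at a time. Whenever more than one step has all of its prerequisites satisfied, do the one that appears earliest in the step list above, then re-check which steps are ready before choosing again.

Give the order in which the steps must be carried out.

C, G and H have no prerequisites; C is listed earlier, so C is first.
E and F now also ready, so the ready set is {E, F, G, H}; E is listed earlier → E.
Ready: F, G and H. F is listed earlier → F.
G and H are both available; G is listed earlier → G.
D now also ready, so the ready set is {D, H}; D is listed earlier → D.
Next only H has its prerequisites met → H.
A and B are both available; A is listed earlier → A.
That leaves B as the only ready step → B.

C, E, F, G, D, H, A, B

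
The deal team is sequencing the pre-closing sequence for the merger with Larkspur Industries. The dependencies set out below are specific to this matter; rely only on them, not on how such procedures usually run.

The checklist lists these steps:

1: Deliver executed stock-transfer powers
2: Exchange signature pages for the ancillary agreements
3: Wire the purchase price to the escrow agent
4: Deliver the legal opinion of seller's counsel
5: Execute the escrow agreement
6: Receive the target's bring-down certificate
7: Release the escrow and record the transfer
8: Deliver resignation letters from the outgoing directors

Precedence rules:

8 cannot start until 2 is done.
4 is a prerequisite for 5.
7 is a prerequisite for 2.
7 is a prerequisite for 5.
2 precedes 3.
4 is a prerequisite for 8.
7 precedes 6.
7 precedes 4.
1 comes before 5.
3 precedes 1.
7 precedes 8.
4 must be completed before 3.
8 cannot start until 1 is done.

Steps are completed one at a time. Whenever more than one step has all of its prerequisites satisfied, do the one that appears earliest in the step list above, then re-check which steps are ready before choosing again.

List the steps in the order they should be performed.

Only 7 has no prerequisites, so it is first.
Ready: 2, 4 and 6. 2 is listed earlier → 2.
Ready: 4 and 6. 4 is listed earlier → 4.
3 now also ready, so the ready set is {3, 6}; 3 is listed earlier → 3.
Ready: 1 and 6. 1 is listed earlier → 1.
5, 6 and 8 are all available; 5 is listed earlier → 5.
6 and 8 are both available; 6 is listed earlier → 6.
Next only 8 has its prerequisites met → 8.

7, 2, 4, 3, 1, 5, 6, 8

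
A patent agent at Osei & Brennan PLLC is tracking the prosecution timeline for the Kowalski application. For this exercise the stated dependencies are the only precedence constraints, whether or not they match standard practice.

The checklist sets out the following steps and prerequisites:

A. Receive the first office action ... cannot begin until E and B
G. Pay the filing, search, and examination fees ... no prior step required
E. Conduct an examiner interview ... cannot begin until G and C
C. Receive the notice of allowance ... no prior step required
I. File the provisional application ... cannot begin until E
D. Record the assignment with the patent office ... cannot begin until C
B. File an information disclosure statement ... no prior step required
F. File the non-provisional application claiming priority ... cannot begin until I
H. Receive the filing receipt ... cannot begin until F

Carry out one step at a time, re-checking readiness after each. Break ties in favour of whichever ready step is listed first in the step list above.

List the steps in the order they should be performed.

G, C, E, I, D, B, A, F, H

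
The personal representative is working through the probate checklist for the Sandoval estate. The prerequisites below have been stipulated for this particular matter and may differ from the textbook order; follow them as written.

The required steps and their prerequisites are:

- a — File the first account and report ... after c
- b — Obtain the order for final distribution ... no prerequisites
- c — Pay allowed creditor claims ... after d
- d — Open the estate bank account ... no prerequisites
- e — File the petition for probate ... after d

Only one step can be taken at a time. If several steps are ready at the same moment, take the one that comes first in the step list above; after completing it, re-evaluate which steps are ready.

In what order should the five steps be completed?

b and d have no prerequisites; b is listed earlier, so b is first.
d is the only step now ready → d.
Now c and e have their prerequisites met. c is listed earlier, so c next.
Ready: a and e. a is listed earlier → a.
e is the only step now ready → e.

b d c a e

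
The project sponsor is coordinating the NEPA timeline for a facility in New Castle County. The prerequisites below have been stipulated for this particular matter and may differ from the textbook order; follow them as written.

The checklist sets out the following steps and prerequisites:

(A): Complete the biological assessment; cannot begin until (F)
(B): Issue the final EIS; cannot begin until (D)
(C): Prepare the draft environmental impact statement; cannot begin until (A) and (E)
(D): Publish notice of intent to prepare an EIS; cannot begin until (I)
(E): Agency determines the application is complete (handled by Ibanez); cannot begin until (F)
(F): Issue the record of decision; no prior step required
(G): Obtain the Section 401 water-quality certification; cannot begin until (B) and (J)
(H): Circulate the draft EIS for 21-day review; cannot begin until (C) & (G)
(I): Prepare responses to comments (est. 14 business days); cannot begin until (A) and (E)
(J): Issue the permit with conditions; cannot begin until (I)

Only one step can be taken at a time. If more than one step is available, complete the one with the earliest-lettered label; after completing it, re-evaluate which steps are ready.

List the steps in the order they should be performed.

(F) is the only step with nothing outstanding, so it goes first.
Ready: (A) and (E). (A) has the earlier label → (A).
(E) needed (F), now all done → (E).
(C) and (I) are both available; (C) has the earlier label → (C).
Next only (I) has its prerequisites met → (I).
Ready: (D) and (J). (D) has the earlier label → (D).
Ready: (B) and (J). (B) has the earlier label → (B).
That leaves (J) as the only ready step → (J).
That leaves (G) as the only ready step → (G).
Next only (H) has its prerequisites met → (H).

(F), (A), (E), (C), (I), (D), (B), (J), (G), (H)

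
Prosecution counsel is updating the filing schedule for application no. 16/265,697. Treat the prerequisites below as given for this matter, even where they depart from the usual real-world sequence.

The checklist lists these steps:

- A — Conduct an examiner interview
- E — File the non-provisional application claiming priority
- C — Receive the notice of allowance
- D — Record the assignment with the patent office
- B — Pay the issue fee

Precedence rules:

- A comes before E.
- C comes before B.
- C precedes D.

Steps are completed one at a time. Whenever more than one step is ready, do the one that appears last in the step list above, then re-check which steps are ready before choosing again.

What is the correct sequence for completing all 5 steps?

Nothing is required for C and A. C is listed later → C first.
Now B, D and A have their prerequisites met. B is listed later, so B next.
D and A are both available; D is listed later → D.
A is the only step now ready → A.
E needed A, now all done → E.

C, B, D, A, E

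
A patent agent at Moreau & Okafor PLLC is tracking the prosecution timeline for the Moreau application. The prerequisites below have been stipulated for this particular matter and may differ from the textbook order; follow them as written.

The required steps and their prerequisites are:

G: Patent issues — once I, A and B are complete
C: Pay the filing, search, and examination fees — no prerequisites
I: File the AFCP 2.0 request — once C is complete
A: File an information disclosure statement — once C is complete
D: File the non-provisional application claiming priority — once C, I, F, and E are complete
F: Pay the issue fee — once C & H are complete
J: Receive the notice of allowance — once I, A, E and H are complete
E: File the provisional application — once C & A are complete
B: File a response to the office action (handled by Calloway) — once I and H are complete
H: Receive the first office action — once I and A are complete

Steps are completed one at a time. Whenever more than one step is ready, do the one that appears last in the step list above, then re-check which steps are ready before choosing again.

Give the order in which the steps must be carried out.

C, A, E, I, H, B, J, F, D, G

Only C has no prerequisites, so it is first.
Ready: A and I. A is listed later → A.
E now also ready, so the ready set is {E, I}; E is listed later → E.
Next only I has its prerequisites met → I.
H needed A and I, now all done → H.
Ready: B, J and F. B is listed later → B.
Ready: J, F and G. J is listed later → J.
F and G are both available; F is listed later → F.
D now also ready, so the ready set is {D, G}; D is listed later → D.
G needed B, A and I, now all done → G.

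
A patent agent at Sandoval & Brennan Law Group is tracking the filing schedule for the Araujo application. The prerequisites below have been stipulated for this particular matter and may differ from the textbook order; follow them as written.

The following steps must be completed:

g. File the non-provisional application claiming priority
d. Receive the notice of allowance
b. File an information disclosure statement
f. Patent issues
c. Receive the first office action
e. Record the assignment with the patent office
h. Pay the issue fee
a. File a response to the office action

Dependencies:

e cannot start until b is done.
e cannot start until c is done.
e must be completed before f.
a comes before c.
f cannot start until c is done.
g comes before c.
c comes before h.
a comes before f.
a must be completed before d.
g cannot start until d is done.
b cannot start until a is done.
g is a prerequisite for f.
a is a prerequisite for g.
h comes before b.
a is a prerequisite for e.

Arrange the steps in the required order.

a is the only step with nothing outstanding, so it goes first.
d needed a, now all done → d.
Next only g has its prerequisites met → g.
c needed g and a, now all done → c.
h needed c, now all done → h.
b is the only step now ready → b.
That leaves e as the only ready step → e.
That leaves f as the only ready step → f.

a, d, g, c, h, b, e, f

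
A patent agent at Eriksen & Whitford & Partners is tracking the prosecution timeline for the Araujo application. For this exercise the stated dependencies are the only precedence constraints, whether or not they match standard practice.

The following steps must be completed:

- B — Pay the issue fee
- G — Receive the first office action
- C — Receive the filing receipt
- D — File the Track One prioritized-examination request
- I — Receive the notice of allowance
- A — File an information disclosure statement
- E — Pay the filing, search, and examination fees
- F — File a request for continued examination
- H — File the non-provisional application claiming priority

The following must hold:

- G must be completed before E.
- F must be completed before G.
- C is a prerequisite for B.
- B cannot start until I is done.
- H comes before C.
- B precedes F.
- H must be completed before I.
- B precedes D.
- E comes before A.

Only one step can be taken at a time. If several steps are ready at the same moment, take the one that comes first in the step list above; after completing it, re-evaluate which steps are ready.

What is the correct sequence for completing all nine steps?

Only H has no prerequisites, so it is first.
Ready: C and I. C is listed earlier → C.
I is the only step now ready → I.
B is the only step now ready → B.
D and F are both available; D is listed earlier → D.
That leaves F as the only ready step → F.
G needed F, now all done → G.
E is the only step now ready → E.
Next only A has its prerequisites met → A.

H C I B D F G E A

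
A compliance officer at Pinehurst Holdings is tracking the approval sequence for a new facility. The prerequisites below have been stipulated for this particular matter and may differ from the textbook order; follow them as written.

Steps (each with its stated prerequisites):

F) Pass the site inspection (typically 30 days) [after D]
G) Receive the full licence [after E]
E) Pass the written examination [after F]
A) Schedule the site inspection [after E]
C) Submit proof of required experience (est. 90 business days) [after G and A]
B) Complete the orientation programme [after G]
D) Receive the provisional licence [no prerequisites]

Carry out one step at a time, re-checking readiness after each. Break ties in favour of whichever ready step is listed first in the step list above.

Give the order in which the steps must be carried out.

D, F, E, G, A, C, B

Only D has no prerequisites, so it is first.
That leaves F as the only ready step → F.
That leaves E as the only ready step → E.
Now G and A have their prerequisites met. G is listed earlier, so G next.
B now also ready, so the ready set is {A, B}; A is listed earlier → A.
C now also ready, so the ready set is {C, B}; C is listed earlier → C.
B needed G, now all done → B.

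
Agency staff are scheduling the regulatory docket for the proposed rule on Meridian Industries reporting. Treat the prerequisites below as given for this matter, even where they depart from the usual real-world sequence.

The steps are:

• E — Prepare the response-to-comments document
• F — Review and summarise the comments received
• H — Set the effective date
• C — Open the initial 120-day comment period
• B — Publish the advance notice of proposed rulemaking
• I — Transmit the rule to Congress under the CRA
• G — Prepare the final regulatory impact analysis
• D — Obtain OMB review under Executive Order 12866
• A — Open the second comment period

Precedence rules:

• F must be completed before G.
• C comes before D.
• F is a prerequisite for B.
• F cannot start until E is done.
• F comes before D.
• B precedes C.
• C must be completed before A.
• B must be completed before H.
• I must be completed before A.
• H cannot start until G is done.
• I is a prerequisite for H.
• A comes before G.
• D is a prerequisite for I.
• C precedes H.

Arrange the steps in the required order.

E has no prerequisites → E first.
F is the only step now ready → F.
B is the only step now ready → B.
C needed B, now all done → C.
D is the only step now ready → D.
Next only I has its prerequisites met → I.
Next only A has its prerequisites met → A.
That leaves G as the only ready step → G.
Next only H has its prerequisites met → H.

E, F, B, C, D, I, A, G, H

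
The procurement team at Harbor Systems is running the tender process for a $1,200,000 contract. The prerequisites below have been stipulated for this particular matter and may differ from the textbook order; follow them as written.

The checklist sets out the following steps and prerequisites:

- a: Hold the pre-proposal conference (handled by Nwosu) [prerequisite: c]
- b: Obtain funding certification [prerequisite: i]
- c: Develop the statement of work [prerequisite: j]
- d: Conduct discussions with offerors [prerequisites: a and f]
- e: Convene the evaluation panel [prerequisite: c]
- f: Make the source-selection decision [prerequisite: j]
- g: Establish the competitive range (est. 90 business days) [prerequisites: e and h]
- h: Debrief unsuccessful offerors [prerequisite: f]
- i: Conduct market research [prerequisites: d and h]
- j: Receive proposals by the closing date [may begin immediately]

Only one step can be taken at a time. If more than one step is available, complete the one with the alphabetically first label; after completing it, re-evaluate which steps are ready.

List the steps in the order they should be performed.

j has no prerequisites → j first.
Ready: c and f. c has the earlier label → c.
Now a, e and f have their prerequisites met. a has the earlier label, so a next.
Now e and f have their prerequisites met. e has the earlier label, so e next.
f needed j, now all done → f.
Now d and h have their prerequisites met. d has the earlier label, so d next.
Next only h has its prerequisites met → h.
Ready: g and i. g has the earlier label → g.
i is the only step now ready → i.
b needed i, now all done → b.

j, c, a, e, f, d, h, g, i, b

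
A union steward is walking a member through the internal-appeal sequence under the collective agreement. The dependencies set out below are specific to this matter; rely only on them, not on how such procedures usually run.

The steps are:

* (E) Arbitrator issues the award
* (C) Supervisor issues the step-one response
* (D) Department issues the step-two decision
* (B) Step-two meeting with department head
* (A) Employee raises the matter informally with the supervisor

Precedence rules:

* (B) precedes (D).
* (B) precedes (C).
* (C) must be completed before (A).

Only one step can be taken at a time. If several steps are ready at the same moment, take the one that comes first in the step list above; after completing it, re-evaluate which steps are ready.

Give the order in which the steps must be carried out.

(E) (B) (C) (D) (A)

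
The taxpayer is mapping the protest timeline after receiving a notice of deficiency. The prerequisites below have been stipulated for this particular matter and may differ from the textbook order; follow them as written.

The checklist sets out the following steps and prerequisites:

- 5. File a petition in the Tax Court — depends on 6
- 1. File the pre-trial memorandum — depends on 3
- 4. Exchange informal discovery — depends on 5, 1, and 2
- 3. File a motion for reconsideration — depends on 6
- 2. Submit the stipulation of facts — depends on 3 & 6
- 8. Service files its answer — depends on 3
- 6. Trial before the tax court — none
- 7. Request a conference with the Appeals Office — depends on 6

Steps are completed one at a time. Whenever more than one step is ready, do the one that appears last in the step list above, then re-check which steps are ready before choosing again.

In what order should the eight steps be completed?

6 7 3 8 2 1 5 4

6 is the only step with nothing outstanding, so it goes first.
Ready: 7, 3 and 5. 7 is listed later → 7.
Now 3 and 5 have their prerequisites met. 3 is listed later, so 3 next.
8, 2 and 1 now also ready, so the ready set is {8, 2, 1, 5}; 8 is listed later → 8.
2, 1 and 5 are all available; 2 is listed later → 2.
Now 1 and 5 have their prerequisites met. 1 is listed later, so 1 next.
5 needed 6, now all done → 5.
That leaves 4 as the only ready step → 4.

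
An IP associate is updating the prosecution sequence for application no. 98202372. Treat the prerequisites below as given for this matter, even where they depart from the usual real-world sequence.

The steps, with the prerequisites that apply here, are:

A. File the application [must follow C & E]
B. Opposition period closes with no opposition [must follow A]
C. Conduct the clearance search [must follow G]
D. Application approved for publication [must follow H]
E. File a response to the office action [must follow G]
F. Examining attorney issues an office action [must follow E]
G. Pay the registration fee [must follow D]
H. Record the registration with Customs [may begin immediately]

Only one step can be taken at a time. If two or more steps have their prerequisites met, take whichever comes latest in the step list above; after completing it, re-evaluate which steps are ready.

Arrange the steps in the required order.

H → D → G → E → F → C → A → B

H has no prerequisites → H first.
That leaves D as the only ready step → D.
G is the only step now ready → G.
Ready: E and C. E is listed later → E.
F and C are both available; F is listed later → F.
Next only C has its prerequisites met → C.
That leaves A as the only ready step → A.
B needed A, now all done → B.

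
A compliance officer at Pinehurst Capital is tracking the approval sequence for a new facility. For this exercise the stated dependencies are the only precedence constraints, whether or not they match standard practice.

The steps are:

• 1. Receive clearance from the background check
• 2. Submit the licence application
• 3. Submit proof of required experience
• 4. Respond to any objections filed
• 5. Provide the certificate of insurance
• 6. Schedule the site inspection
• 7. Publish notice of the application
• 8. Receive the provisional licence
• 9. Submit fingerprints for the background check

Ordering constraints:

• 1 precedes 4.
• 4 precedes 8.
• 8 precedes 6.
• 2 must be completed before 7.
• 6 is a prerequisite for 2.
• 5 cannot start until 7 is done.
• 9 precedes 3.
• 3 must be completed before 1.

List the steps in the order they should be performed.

9 is the only step with nothing outstanding, so it goes first.
Next only 3 has its prerequisites met → 3.
Next only 1 has its prerequisites met → 1.
4 needed 1, now all done → 4.
Next only 8 has its prerequisites met → 8.
6 needed 8, now all done → 6.
2 is the only step now ready → 2.
7 needed 2, now all done → 7.
Next only 5 has its prerequisites met → 5.

9, 3, 1, 4, 8, 6, 2, 7, 5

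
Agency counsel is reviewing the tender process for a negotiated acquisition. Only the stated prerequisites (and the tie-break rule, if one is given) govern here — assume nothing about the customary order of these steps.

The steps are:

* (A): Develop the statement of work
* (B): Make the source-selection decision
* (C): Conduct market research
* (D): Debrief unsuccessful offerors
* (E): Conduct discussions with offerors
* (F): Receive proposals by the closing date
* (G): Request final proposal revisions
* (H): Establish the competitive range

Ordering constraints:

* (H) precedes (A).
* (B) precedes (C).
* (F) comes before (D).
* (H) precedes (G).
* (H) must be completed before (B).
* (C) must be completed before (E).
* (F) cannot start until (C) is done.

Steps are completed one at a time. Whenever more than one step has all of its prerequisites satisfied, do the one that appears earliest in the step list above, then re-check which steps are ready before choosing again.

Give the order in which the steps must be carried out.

(H), (A), (B), (C), (E), (F), (D), (G)

(H) has no prerequisites → (H) first.
Now (A), (B) and (G) have their prerequisites met. (A) is listed earlier, so (A) next.
Ready: (B) and (G). (B) is listed earlier → (B).
Ready: (C) and (G). (C) is listed earlier → (C).
Ready: (E), (F) and (G). (E) is listed earlier → (E).
Ready: (F) and (G). (F) is listed earlier → (F).
(D) now also ready, so the ready set is {(D), (G)}; (D) is listed earlier → (D).
(G) needed (H), now all done → (G).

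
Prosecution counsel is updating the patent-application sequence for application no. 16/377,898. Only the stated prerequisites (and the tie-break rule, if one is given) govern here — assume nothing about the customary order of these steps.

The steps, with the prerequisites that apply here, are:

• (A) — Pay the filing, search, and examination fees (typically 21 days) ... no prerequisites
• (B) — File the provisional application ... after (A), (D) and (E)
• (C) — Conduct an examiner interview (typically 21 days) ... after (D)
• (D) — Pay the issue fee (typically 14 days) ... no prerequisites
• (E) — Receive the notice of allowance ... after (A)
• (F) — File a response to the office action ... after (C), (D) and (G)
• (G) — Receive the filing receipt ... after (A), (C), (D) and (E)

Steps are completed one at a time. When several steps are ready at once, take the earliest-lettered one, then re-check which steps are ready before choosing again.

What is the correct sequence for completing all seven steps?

(A) and (D) have no prerequisites; (A) has the earlier label, so (A) is first.
(E) now also ready, so the ready set is {(D), (E)}; (D) has the earlier label → (D).
(C) now also ready, so the ready set is {(C), (E)}; (C) has the earlier label → (C).
That leaves (E) as the only ready step → (E).
Now (B) and (G) have their prerequisites met. (B) has the earlier label, so (B) next.
(G) is the only step now ready → (G).
Next only (F) has its prerequisites met → (F).

(A) (D) (C) (E) (B) (G) (F)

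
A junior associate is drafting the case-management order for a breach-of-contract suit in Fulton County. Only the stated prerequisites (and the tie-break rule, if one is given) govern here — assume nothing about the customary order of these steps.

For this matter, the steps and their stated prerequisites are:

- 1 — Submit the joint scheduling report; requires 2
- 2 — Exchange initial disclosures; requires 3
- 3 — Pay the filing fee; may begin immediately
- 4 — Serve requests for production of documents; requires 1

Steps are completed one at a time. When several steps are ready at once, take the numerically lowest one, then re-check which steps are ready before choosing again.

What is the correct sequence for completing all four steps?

Only 3 has no prerequisites, so it is first.
2 needed 3, now all done → 2.
Next only 1 has its prerequisites met → 1.
4 needed 1, now all done → 4.

3 2 1 4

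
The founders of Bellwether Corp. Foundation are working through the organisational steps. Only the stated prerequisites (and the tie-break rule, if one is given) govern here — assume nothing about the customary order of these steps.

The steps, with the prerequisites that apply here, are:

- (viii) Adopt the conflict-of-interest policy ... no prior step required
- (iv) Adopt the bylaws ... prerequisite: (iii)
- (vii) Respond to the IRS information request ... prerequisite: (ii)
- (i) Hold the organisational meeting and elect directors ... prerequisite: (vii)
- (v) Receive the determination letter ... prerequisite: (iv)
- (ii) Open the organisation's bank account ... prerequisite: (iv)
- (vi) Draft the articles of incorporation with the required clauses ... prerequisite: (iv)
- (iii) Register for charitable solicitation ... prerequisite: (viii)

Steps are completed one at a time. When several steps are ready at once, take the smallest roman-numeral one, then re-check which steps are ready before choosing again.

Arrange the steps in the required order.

(viii) has no prerequisites → (viii) first.
That leaves (iii) as the only ready step → (iii).
(iv) needed (iii), now all done → (iv).
Ready: (ii), (v) and (vi). (ii) has the earlier label → (ii).
Ready: (v), (vi) and (vii). (v) has the earlier label → (v).
Ready: (vi) and (vii). (vi) has the earlier label → (vi).
(vii) needed (ii), now all done → (vii).
(i) needed (vii), now all done → (i).

(viii) (iii) (iv) (ii) (v) (vi) (vii) (i)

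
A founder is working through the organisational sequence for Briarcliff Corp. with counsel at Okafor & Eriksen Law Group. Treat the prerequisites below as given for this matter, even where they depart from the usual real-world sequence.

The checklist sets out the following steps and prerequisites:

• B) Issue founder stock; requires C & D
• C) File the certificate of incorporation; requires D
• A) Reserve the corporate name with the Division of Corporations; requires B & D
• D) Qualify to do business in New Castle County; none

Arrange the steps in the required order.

D C B A

D is the only step with nothing outstanding, so it goes first.
That leaves C as the only ready step → C.
B needed C and D, now all done → B.
A needed B and D, now all done → A.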